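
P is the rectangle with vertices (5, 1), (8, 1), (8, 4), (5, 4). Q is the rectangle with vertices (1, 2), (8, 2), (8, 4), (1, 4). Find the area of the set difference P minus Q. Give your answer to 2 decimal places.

|P∩Q|: x∈[5,8], y∈[2,4] → 3·2 = 6.
|P| = 9.
|P ∖ Q| = |P| − |P∩Q| = 9 − 6 = 3.00.

3.00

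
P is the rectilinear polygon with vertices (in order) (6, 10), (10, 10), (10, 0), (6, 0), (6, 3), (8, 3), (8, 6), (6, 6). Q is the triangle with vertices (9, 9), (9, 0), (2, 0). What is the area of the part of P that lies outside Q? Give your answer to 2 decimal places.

18.50

|P| = 34, |P∩Q| = 15.5.
|P ∖ Q| = |P| − |P∩Q| = 34 − 15.5 = 18.50.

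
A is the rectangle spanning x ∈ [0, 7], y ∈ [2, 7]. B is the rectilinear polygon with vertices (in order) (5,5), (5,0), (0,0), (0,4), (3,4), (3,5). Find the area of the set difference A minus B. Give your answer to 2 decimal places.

|A| = 35, |A∩B| = 12.
|A ∖ B| = |A| − |A∩B| = 35 − 12 = 23.00.

23.00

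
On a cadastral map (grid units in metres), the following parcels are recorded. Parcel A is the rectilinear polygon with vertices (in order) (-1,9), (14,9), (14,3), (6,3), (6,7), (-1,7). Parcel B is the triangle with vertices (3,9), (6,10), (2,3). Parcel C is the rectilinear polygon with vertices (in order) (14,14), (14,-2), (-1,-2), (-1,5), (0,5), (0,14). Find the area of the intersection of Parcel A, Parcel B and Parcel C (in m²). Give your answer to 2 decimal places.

4.05

The intersection is the polygon with vertices (4.286,7), (2.667,7), (3,9), (5.429,9).
By the shoelace formula its area is 4.05.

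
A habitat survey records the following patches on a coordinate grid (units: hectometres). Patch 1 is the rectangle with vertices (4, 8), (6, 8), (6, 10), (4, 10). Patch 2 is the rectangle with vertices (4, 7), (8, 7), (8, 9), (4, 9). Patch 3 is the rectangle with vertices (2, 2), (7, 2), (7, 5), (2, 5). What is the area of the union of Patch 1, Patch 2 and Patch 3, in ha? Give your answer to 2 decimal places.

By inclusion–exclusion:
Individual areas: |Patch 1| = 4, |Patch 2| = 8, |Patch 3| = 15.
|Patch 1∩Patch 2|: x∈[4,6], y∈[8,9] → 2·1 = 2.
|Patch 1∩Patch 3| = 0 (no overlap).
|Patch 2∩Patch 3| = 0 (no overlap).
|Patch 1∩Patch 2∩Patch 3| = 0.
|Patch 1 ∪ Patch 2 ∪ Patch 3| = 27 − 2 + 0 = 25.00.

25.00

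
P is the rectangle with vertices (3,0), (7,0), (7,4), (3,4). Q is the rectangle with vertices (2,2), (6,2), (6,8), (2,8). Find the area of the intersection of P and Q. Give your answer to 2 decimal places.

|P∩Q|: x∈[3,6], y∈[2,4] → 3·2 = 6.

6.00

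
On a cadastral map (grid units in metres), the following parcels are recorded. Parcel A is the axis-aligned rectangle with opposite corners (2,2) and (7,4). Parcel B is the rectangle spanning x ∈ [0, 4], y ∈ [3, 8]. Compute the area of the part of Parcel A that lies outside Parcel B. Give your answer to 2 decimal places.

8.00

|Parcel A∩Parcel B|: x∈[2,4], y∈[3,4] → 2·1 = 2.
|Parcel A| = 10.
|Parcel A ∖ Parcel B| = |Parcel A| − |Parcel A∩Parcel B| = 10 − 2 = 8.00.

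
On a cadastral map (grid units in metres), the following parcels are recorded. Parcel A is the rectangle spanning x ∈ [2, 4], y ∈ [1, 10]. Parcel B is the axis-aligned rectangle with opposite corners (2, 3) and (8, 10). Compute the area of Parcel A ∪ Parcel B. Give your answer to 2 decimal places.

By inclusion–exclusion:
Individual areas: |Parcel A| = 18, |Parcel B| = 42.
|Parcel A∩Parcel B|: x∈[2,4], y∈[3,10] → 2·7 = 14.
|Parcel A ∪ Parcel B| = 60 − 14 = 46.00.

46.00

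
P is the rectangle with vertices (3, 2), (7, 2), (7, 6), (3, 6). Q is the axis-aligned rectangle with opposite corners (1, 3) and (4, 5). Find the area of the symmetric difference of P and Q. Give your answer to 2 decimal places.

18.00

|P∩Q|: x∈[3,4], y∈[3,5] → 1·2 = 2.
|P △ Q| = |P| + |Q| − 2·|P∩Q| = 16 + 6 − 4 = 18.00.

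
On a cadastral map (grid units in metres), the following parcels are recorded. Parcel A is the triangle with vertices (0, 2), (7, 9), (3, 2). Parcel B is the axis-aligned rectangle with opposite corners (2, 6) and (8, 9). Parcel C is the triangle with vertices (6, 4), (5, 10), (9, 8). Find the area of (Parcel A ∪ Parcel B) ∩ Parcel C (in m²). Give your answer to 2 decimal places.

The region (Parcel A ∪ Parcel B) ∩ Parcel C is the polygon with vertices (7,9), (8,8.5), (8,6.667), (7.5,6), (5.667,6), (5.167,9).
By the shoelace formula its area is 7.33.

7.33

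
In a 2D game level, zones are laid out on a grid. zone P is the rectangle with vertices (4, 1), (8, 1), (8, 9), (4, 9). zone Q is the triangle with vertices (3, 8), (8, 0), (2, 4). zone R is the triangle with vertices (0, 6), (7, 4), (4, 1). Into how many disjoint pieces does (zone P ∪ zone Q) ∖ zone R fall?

(zone P ∪ zone Q) ∖ zone R is a single connected region.

1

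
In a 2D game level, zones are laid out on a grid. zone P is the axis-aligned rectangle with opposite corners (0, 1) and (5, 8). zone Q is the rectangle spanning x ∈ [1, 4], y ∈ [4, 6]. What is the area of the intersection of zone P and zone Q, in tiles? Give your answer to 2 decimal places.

6.00

|zone P∩zone Q|: x∈[1,4], y∈[4,6] → 3·2 = 6.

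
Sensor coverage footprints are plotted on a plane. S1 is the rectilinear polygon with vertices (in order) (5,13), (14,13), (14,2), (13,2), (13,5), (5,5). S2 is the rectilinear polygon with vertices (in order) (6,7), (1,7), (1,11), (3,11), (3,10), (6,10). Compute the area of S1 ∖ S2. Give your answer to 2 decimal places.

72.00

|S1| = 75, |S1∩S2| = 3.
|S1 ∖ S2| = |S1| − |S1∩S2| = 75 − 3 = 72.00.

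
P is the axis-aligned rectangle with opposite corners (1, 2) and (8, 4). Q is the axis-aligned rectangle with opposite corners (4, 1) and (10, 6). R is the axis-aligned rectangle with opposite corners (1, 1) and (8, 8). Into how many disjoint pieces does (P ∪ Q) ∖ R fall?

(P ∪ Q) ∖ R is a single connected region.

1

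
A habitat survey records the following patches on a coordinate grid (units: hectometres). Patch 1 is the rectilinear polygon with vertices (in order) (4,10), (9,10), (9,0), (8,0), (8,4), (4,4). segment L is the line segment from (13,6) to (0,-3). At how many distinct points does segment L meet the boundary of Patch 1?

2

The segment meets the boundary at (8,2.538), (9,3.231).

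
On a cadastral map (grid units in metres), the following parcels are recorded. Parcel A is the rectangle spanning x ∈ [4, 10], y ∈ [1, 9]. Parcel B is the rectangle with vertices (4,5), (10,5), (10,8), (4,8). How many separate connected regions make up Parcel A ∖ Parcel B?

Parcel A ∖ Parcel B splits into 2 disjoint pieces (area 24, area 6).

2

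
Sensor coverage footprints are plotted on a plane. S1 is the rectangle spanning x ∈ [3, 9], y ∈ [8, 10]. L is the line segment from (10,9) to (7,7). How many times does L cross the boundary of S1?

2

The segment meets the boundary at (8.5,8), (9,8.333).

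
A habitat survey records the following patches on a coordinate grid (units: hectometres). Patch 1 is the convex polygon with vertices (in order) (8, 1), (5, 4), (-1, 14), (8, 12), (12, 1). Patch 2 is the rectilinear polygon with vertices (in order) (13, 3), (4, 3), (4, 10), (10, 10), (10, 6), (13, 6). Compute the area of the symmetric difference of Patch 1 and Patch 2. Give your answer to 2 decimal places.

49.26

|Patch 1| = 77.5, |Patch 2| = 51, |Patch 1∩Patch 2| = 39.6212.
|Patch 1 △ Patch 2| = |Patch 1| + |Patch 2| − 2·|Patch 1∩Patch 2| = 77.5 + 51 − 79.2424 = 49.26.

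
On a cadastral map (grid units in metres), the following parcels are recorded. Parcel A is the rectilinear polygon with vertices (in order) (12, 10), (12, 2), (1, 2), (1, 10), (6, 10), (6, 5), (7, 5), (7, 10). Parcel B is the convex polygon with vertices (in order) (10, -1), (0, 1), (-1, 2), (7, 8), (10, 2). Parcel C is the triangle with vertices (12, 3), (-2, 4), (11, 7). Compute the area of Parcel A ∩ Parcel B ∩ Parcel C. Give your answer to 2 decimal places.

13.36

The intersection is the polygon with vertices (3.296,5.222), (6,5.846), (6,5), (7,5), (7,6.077), (7.862,6.276), (9.407,3.185), (1.348,3.761).
By the shoelace formula its area is 13.36.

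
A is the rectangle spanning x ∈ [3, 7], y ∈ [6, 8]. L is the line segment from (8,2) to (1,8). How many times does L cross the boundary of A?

The segment meets the boundary at (3,6.286), (3.333,6).

2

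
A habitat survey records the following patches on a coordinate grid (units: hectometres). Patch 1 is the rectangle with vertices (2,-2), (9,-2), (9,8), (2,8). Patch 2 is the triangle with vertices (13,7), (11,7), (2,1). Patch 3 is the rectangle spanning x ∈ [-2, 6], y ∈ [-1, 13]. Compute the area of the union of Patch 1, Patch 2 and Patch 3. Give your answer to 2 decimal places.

By inclusion–exclusion:
Individual areas: |Patch 1| = 70, |Patch 2| = 6, |Patch 3| = 112.
|Patch 1∩Patch 2| = 2.9697.
|Patch 1∩Patch 3|: x∈[2,6], y∈[-1,8] → 4·9 = 36.
|Patch 2∩Patch 3| = 0.9697.
|Patch 1∩Patch 2∩Patch 3| = 0.9697.
|Patch 1 ∪ Patch 2 ∪ Patch 3| = 188 − 39.9394 + 0.9697 = 149.03.

149.03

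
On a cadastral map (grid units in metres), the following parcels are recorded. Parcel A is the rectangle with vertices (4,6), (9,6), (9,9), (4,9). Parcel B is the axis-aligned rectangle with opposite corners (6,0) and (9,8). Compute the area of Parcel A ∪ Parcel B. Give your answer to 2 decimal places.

By inclusion–exclusion:
Individual areas: |Parcel A| = 15, |Parcel B| = 24.
|Parcel A∩Parcel B|: x∈[6,9], y∈[6,8] → 3·2 = 6.
|Parcel A ∪ Parcel B| = 39 − 6 = 33.00.

33.00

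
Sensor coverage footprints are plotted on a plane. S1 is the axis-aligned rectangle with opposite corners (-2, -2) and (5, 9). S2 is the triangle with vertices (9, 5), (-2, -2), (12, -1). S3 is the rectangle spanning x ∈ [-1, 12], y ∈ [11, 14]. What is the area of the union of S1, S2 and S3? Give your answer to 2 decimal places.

145.66

By inclusion–exclusion:
Individual areas: |S1| = 77, |S2| = 43.5, |S3| = 39.
|S1∩S2| = 13.8409.
|S1∩S3| = 0 (no overlap).
|S2∩S3| = 0.
|S1∩S2∩S3| = 0.
|S1 ∪ S2 ∪ S3| = 159.5 − 13.8409 + 0 = 145.66.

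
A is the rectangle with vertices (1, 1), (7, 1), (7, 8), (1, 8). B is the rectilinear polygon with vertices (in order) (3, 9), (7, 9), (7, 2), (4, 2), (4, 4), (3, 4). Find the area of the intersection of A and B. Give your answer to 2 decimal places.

22.00

The intersection is the polygon with vertices (7,2), (4,2), (4,4), (3,4), (3,8), (7,8).
By the shoelace formula its area is 22.00.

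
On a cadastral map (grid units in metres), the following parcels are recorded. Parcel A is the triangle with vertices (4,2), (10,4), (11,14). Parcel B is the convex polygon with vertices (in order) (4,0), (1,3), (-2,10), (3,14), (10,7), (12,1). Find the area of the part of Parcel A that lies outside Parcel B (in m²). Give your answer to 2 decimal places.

|Parcel A| = 29, |Parcel A∩Parcel B| = 20.0567.
|Parcel A ∖ Parcel B| = |Parcel A| − |Parcel A∩Parcel B| = 29 − 20.0567 = 8.94.

8.94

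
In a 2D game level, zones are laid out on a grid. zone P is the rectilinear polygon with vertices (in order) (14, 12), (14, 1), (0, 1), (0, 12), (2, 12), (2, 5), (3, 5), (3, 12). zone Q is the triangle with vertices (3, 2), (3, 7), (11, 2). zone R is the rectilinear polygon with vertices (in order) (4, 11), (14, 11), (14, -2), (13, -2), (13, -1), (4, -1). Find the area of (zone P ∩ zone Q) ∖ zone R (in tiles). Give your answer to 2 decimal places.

4.69

|zone P ∩ zone Q| = 20.
|(zone P ∩ zone Q) ∩ zone R| = 15.3125.
|(zone P ∩ zone Q) ∖ zone R| = 20 − 15.3125 = 4.69.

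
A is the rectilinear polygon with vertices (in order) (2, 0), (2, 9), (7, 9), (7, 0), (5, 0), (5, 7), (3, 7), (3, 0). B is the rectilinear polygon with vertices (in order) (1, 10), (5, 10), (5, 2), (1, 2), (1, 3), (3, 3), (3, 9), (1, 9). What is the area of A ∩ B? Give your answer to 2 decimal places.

5.00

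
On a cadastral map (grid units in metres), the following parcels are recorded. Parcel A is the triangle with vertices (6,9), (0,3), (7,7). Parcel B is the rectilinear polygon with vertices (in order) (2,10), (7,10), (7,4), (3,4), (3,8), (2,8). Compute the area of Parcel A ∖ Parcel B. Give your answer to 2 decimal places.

|Parcel A| = 9, |Parcel A∩Parcel B| = 7.0714.
|Parcel A ∖ Parcel B| = |Parcel A| − |Parcel A∩Parcel B| = 9 − 7.0714 = 1.93.

1.93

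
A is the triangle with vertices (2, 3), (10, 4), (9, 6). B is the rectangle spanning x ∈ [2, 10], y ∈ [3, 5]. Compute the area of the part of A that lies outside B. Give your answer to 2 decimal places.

|A| = 8.5, |A∩B| = 7.0833.
|A ∖ B| = |A| − |A∩B| = 8.5 − 7.0833 = 1.42.

1.42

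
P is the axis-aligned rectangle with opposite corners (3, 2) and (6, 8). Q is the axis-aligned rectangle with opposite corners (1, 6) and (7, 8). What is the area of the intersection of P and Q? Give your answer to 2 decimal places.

|P∩Q|: x∈[3,6], y∈[6,8] → 3·2 = 6.

6.00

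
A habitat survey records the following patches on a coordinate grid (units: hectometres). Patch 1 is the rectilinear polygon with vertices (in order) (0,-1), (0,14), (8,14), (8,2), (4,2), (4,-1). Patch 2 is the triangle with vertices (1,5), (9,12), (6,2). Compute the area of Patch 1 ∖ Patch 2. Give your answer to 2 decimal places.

|Patch 1| = 108, |Patch 1∩Patch 2| = 28.2708.
|Patch 1 ∖ Patch 2| = |Patch 1| − |Patch 1∩Patch 2| = 108 − 28.2708 = 79.73.

79.73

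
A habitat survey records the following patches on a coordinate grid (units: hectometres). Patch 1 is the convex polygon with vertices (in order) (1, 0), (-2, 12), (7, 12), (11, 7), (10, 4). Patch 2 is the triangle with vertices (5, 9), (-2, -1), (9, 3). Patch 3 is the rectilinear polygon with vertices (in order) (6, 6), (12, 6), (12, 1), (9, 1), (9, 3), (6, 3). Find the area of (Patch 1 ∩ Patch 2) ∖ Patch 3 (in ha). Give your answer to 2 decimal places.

|Patch 1 ∩ Patch 2| = 35.3708.
|(Patch 1 ∩ Patch 2) ∩ Patch 3| = 5.7321.
|(Patch 1 ∩ Patch 2) ∖ Patch 3| = 35.3708 − 5.7321 = 29.64.

29.64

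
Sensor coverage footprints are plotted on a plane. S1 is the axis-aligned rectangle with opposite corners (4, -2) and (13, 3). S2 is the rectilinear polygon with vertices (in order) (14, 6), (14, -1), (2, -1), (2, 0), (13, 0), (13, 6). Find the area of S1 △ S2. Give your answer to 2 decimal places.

|S1| = 45, |S2| = 18, |S1∩S2| = 9.
|S1 △ S2| = |S1| + |S2| − 2·|S1∩S2| = 45 + 18 − 18 = 45.00.

45.00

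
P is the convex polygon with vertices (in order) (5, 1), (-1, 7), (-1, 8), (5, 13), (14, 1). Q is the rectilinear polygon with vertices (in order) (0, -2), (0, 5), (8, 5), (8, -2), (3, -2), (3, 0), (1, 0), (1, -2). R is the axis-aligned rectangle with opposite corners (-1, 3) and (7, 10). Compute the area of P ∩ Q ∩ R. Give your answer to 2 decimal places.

10.00

The intersection is the polygon with vertices (7,5), (7,3), (3,3), (1,5).
By the shoelace formula its area is 10.00.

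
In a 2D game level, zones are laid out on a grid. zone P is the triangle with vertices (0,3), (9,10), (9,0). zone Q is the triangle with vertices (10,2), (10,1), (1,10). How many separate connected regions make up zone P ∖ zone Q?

2

zone P ∖ zone Q splits into 2 disjoint pieces (area 27, area 15.1704).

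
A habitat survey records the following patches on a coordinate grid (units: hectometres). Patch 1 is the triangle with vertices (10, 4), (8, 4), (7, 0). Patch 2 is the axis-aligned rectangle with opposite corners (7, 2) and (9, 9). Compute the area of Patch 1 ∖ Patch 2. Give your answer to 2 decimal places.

|Patch 1| = 4, |Patch 1∩Patch 2| = 2.3333.
|Patch 1 ∖ Patch 2| = |Patch 1| − |Patch 1∩Patch 2| = 4 − 2.3333 = 1.67.

1.67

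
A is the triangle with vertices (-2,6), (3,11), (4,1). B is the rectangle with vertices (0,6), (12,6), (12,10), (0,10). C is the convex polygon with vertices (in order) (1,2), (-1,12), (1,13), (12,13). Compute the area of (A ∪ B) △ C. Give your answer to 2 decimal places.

|A ∪ B| = 64.3.
|(A ∪ B) ∩ C| = 36.227.
|(A ∪ B) △ C| = 64.3 + 71.5 − 72.4539 = 63.35.

63.35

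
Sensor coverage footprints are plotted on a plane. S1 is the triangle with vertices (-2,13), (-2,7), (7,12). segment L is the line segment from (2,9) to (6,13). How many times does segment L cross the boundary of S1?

2

The segment meets the boundary at (5.2,12.2), (2.5,9.5).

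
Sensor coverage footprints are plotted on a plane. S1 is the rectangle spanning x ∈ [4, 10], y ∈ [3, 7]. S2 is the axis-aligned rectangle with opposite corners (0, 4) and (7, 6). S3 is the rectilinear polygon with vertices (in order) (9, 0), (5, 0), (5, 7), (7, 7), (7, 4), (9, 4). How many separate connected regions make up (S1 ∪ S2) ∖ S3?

(S1 ∪ S2) ∖ S3 splits into 2 disjoint pieces (area 12, area 10).

2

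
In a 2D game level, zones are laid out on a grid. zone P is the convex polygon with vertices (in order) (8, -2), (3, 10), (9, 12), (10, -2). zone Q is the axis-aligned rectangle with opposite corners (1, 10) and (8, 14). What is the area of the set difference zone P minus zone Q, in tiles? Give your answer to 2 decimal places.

|zone P| = 55, |zone P∩zone Q| = 4.1667.
|zone P ∖ zone Q| = |zone P| − |zone P∩zone Q| = 55 − 4.1667 = 50.83.

50.83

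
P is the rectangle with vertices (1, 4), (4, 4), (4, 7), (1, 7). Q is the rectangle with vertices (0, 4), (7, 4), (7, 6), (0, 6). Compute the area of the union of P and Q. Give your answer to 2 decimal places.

By inclusion–exclusion:
Individual areas: |P| = 9, |Q| = 14.
|P∩Q|: x∈[1,4], y∈[4,6] → 3·2 = 6.
|P ∪ Q| = 23 − 6 = 17.00.

17.00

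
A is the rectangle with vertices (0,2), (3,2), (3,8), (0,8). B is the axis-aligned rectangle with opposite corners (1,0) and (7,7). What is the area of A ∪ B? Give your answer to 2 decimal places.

50.00

By inclusion–exclusion:
Individual areas: |A| = 18, |B| = 42.
|A∩B|: x∈[1,3], y∈[2,7] → 2·5 = 10.
|A ∪ B| = 60 − 10 = 50.00.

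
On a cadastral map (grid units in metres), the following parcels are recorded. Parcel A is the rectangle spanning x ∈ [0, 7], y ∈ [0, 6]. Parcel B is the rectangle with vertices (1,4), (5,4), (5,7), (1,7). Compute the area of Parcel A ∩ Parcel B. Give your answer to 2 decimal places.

8.00

|Parcel A∩Parcel B|: x∈[1,5], y∈[4,6] → 4·2 = 8.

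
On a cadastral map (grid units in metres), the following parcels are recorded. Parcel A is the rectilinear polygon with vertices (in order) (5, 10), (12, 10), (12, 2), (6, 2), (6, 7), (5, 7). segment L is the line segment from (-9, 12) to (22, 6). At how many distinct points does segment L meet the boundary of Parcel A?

2

The segment meets the boundary at (12,7.935), (5,9.29).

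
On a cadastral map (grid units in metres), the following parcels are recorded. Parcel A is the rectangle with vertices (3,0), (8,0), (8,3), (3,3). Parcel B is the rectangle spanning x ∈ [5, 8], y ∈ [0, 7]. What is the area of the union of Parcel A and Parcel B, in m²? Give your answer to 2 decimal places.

27.00

By inclusion–exclusion:
Individual areas: |Parcel A| = 15, |Parcel B| = 21.
|Parcel A∩Parcel B|: x∈[5,8], y∈[0,3] → 3·3 = 9.
|Parcel A ∪ Parcel B| = 36 − 9 = 27.00.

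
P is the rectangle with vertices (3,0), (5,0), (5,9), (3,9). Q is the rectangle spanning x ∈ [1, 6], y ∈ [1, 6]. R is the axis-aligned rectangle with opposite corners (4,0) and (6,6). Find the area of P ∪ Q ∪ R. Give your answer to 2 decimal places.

By inclusion–exclusion:
Individual areas: |P| = 18, |Q| = 25, |R| = 12.
|P∩Q|: x∈[3,5], y∈[1,6] → 2·5 = 10.
|P∩R|: x∈[4,5], y∈[0,6] → 1·6 = 6.
|Q∩R|: x∈[4,6], y∈[1,6] → 2·5 = 10.
|P∩Q∩R| = 5.
|P ∪ Q ∪ R| = 55 − 26 + 5 = 34.00.

34.00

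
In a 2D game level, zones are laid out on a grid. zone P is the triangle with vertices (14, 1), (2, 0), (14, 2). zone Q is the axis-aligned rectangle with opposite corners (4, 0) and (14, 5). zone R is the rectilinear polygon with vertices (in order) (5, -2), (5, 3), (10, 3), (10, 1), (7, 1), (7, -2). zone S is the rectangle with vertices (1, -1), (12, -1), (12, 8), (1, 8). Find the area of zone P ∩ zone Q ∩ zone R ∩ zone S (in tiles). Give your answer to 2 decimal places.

1.00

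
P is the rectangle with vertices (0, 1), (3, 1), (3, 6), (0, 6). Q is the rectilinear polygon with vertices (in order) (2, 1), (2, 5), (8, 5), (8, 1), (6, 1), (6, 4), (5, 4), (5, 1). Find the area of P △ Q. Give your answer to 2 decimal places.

|P| = 15, |Q| = 21, |P∩Q| = 4.
|P △ Q| = |P| + |Q| − 2·|P∩Q| = 15 + 21 − 8 = 28.00.

28.00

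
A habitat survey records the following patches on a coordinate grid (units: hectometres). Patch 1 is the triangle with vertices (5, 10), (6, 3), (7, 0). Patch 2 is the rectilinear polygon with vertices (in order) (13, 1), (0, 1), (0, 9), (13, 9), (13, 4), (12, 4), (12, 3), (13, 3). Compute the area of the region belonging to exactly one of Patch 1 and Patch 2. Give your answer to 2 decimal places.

|Patch 1| = 2, |Patch 2| = 103, |Patch 1∩Patch 2| = 1.9048.
|Patch 1 △ Patch 2| = |Patch 1| + |Patch 2| − 2·|Patch 1∩Patch 2| = 2 + 103 − 3.8095 = 101.19.

101.19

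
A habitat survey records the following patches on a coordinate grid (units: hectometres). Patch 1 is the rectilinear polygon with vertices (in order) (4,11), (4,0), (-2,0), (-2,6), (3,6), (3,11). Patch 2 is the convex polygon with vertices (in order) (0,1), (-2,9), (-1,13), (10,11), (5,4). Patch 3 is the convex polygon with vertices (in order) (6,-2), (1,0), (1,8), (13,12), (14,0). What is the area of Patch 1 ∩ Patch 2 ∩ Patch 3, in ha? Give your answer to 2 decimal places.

13.33

The intersection is the polygon with vertices (1,1.6), (1,6), (3,6), (3,8.667), (4,9), (4,3.4).
By the shoelace formula its area is 13.33.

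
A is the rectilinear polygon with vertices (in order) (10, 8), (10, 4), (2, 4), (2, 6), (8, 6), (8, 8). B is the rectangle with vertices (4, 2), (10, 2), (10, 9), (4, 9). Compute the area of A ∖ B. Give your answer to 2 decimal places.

|A| = 20, |A∩B| = 16.
|A ∖ B| = |A| − |A∩B| = 20 − 16 = 4.00.

4.00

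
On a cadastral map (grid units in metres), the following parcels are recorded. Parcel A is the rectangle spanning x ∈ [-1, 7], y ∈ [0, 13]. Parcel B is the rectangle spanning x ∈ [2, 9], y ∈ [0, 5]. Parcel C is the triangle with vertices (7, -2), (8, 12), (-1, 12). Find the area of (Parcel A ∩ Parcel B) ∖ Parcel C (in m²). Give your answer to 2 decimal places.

|Parcel A ∩ Parcel B| = 25.
|(Parcel A ∩ Parcel B) ∩ Parcel C| = 12.8571.
|(Parcel A ∩ Parcel B) ∖ Parcel C| = 25 − 12.8571 = 12.14.

12.14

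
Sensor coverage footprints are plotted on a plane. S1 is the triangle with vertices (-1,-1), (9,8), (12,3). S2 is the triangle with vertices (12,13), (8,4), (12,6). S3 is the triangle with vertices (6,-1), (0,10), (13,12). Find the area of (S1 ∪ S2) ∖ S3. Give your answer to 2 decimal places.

23.04

|S1 ∪ S2| = 49.189.
|(S1 ∪ S2) ∩ S3| = 26.1498.
|(S1 ∪ S2) ∖ S3| = 49.189 − 26.1498 = 23.04.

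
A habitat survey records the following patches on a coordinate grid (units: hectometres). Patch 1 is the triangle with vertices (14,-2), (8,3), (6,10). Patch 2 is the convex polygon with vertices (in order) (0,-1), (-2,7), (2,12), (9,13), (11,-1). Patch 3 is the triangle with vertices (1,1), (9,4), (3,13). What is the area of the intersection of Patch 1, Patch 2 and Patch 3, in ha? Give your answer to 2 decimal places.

2.45

The intersection is the polygon with vertices (6.75,7.375), (9,4), (7.839,3.564).
By the shoelace formula its area is 2.45.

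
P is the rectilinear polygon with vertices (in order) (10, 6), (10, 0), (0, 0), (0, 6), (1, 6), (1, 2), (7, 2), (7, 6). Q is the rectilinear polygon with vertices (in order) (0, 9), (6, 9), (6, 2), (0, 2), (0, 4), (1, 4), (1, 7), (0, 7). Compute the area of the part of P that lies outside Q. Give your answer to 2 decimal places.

|P| = 36, |P∩Q| = 2.
|P ∖ Q| = |P| − |P∩Q| = 36 − 2 = 34.00.

34.00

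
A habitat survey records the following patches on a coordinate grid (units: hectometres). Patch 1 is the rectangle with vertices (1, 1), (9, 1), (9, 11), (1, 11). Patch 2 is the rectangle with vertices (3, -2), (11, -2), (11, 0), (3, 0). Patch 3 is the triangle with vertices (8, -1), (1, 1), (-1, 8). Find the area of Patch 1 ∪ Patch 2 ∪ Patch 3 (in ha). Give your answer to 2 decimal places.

104.75

By inclusion–exclusion:
Individual areas: |Patch 1| = 80, |Patch 2| = 16, |Patch 3| = 22.5.
|Patch 1∩Patch 2| = 0 (no overlap).
|Patch 1∩Patch 3| = 12.5.
|Patch 2∩Patch 3| = 1.25.
|Patch 1∩Patch 2∩Patch 3| = 0.
|Patch 1 ∪ Patch 2 ∪ Patch 3| = 118.5 − 13.75 + 0 = 104.75.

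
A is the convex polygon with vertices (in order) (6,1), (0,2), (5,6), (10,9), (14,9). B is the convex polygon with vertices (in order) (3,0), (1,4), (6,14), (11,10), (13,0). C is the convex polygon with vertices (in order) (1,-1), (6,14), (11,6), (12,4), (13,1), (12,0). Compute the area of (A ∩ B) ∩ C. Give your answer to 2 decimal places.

34.81

The region (A ∩ B) ∩ C is the polygon with vertices (2,2), (2.727,4.182), (5,6), (9.364,8.618), (11,6), (6,1), (2.182,1.636).
By the shoelace formula its area is 34.81.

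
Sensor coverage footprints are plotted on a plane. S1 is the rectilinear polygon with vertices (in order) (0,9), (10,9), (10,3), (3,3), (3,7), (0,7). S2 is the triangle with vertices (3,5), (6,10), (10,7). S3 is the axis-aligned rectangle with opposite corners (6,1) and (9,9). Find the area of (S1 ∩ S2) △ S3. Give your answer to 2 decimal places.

23.33

|S1 ∩ S2| = 13.5333.
|(S1 ∩ S2) ∩ S3| = 7.1012.
|(S1 ∩ S2) △ S3| = 13.5333 + 24 − 14.2024 = 23.33.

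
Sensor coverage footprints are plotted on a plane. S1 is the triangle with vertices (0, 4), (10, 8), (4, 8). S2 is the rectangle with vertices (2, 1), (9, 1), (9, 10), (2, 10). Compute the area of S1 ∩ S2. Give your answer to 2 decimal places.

The intersection is the polygon with vertices (2,4.8), (2,6), (4,8), (9,8), (9,7.6).
By the shoelace formula its area is 10.60.

10.60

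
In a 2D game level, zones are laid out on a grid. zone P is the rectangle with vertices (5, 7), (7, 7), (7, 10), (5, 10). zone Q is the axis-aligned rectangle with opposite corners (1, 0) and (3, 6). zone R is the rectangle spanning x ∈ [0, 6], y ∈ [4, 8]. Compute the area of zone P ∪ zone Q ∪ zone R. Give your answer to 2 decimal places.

By inclusion–exclusion:
Individual areas: |zone P| = 6, |zone Q| = 12, |zone R| = 24.
|zone P∩zone Q| = 0 (no overlap).
|zone P∩zone R|: x∈[5,6], y∈[7,8] → 1·1 = 1.
|zone Q∩zone R|: x∈[1,3], y∈[4,6] → 2·2 = 4.
|zone P∩zone Q∩zone R| = 0.
|zone P ∪ zone Q ∪ zone R| = 42 − 5 + 0 = 37.00.

37.00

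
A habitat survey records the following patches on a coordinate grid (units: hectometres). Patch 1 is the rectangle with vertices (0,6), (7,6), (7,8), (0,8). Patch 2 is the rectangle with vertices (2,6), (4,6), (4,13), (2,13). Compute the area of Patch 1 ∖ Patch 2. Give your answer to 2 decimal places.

10.00

|Patch 1∩Patch 2|: x∈[2,4], y∈[6,8] → 2·2 = 4.
|Patch 1| = 14.
|Patch 1 ∖ Patch 2| = |Patch 1| − |Patch 1∩Patch 2| = 14 − 4 = 10.00.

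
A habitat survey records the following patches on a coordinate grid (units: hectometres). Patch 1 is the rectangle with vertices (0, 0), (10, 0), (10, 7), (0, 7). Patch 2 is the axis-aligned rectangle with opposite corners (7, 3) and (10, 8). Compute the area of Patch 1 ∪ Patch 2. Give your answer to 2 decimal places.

By inclusion–exclusion:
Individual areas: |Patch 1| = 70, |Patch 2| = 15.
|Patch 1∩Patch 2|: x∈[7,10], y∈[3,7] → 3·4 = 12.
|Patch 1 ∪ Patch 2| = 85 − 12 = 73.00.

73.00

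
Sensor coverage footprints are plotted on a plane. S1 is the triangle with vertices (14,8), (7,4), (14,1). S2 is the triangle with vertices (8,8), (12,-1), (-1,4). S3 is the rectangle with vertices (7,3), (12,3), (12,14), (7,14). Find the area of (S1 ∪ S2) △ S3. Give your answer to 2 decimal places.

|S1 ∪ S2| = 69.1994.
|(S1 ∪ S2) ∩ S3| = 17.7181.
|(S1 ∪ S2) △ S3| = 69.1994 + 55 − 35.4362 = 88.76.

88.76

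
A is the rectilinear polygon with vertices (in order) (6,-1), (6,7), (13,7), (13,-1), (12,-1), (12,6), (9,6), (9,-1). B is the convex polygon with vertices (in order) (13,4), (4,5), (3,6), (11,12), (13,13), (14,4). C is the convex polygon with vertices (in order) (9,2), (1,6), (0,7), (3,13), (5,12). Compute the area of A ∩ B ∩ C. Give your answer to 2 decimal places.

The intersection is the polygon with vertices (7,7), (7.977,4.558), (6,4.778), (6,7).
By the shoelace formula its area is 3.42.

3.42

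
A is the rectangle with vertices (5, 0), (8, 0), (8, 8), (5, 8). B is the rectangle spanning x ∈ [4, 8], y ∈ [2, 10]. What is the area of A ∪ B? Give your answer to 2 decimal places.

38.00

By inclusion–exclusion:
Individual areas: |A| = 24, |B| = 32.
|A∩B|: x∈[5,8], y∈[2,8] → 3·6 = 18.
|A ∪ B| = 56 − 18 = 38.00.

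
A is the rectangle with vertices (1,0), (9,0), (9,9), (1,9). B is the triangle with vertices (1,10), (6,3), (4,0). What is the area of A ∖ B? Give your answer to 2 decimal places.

57.71

|A| = 72, |A∩B| = 14.2929.
|A ∖ B| = |A| − |A∩B| = 72 − 14.2929 = 57.71.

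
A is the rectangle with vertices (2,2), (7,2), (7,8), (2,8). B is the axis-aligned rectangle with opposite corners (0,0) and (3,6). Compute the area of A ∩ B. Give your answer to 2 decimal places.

4.00

|A∩B|: x∈[2,3], y∈[2,6] → 1·4 = 4.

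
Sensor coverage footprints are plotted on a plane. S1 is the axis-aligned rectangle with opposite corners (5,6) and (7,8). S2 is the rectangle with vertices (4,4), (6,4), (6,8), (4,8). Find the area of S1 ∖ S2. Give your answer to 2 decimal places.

|S1∩S2|: x∈[5,6], y∈[6,8] → 1·2 = 2.
|S1| = 4.
|S1 ∖ S2| = |S1| − |S1∩S2| = 4 − 2 = 2.00.

2.00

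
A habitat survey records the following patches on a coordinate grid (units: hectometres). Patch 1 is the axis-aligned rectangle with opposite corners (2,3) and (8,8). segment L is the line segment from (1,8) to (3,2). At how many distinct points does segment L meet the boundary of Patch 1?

The segment meets the boundary at (2.667,3), (2,5).

2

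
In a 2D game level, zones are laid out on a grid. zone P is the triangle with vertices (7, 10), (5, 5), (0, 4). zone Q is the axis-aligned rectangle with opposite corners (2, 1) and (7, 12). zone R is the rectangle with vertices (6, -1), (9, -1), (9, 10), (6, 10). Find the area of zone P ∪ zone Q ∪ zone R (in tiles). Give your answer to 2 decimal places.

By inclusion–exclusion:
Individual areas: |zone P| = 11.5, |zone Q| = 55, |zone R| = 33.
|zone P∩zone Q| = 10.1857.
|zone P∩zone R| = 0.8214.
|zone Q∩zone R|: x∈[6,7], y∈[1,10] → 1·9 = 9.
|zone P∩zone Q∩zone R| = 0.8214.
|zone P ∪ zone Q ∪ zone R| = 99.5 − 20.0071 + 0.8214 = 80.31.

80.31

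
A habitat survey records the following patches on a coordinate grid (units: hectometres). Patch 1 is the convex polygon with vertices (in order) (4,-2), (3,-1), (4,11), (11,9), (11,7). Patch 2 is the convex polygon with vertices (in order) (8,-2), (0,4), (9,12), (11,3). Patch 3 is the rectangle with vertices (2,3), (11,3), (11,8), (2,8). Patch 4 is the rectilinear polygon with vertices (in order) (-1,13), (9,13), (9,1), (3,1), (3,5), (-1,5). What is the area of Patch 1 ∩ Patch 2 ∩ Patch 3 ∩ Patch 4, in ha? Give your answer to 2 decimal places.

The intersection is the polygon with vertices (9,8), (9,4.429), (7.889,3), (3.333,3), (3.69,7.28), (4.5,8).
By the shoelace formula its area is 26.23.

26.23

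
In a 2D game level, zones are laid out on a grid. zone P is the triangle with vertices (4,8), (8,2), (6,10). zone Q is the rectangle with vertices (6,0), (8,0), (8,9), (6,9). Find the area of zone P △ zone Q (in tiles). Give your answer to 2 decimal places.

|zone P| = 10, |zone Q| = 18, |zone P∩zone Q| = 4.875.
|zone P △ zone Q| = |zone P| + |zone Q| − 2·|zone P∩zone Q| = 10 + 18 − 9.75 = 18.25.

18.25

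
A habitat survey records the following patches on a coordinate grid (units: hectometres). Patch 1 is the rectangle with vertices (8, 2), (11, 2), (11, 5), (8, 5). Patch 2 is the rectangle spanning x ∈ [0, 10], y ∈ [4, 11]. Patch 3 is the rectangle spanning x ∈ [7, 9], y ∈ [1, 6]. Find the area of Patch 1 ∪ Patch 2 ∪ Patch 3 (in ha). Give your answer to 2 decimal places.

By inclusion–exclusion:
Individual areas: |Patch 1| = 9, |Patch 2| = 70, |Patch 3| = 10.
|Patch 1∩Patch 2|: x∈[8,10], y∈[4,5] → 2·1 = 2.
|Patch 1∩Patch 3|: x∈[8,9], y∈[2,5] → 1·3 = 3.
|Patch 2∩Patch 3|: x∈[7,9], y∈[4,6] → 2·2 = 4.
|Patch 1∩Patch 2∩Patch 3| = 1.
|Patch 1 ∪ Patch 2 ∪ Patch 3| = 89 − 9 + 1 = 81.00.

81.00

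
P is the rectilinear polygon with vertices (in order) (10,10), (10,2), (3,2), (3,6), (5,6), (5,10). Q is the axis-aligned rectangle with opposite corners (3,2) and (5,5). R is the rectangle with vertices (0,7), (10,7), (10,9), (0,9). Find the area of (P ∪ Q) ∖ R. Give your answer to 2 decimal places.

38.00

|P ∪ Q| = 48.
|(P ∪ Q) ∩ R| = 10.
|(P ∪ Q) ∖ R| = 48 − 10 = 38.00.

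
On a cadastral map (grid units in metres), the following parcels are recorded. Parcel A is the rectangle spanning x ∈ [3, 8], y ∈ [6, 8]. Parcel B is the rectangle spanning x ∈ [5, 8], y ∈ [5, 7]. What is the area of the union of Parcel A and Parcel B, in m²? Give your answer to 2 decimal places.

13.00

By inclusion–exclusion:
Individual areas: |Parcel A| = 10, |Parcel B| = 6.
|Parcel A∩Parcel B|: x∈[5,8], y∈[6,7] → 3·1 = 3.
|Parcel A ∪ Parcel B| = 16 − 3 = 13.00.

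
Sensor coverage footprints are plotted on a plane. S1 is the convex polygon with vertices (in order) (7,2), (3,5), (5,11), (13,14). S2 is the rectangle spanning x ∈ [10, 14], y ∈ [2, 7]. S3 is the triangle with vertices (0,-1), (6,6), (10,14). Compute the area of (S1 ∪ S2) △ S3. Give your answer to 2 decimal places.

|S1 ∪ S2| = 74.
|(S1 ∪ S2) ∩ S3| = 7.1965.
|(S1 ∪ S2) △ S3| = 74 + 10 − 14.393 = 69.61.

69.61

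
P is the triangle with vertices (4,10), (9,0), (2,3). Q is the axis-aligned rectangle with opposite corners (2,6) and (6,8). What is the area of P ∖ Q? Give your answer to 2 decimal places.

|P| = 27.5, |P∩Q| = 4.7143.
|P ∖ Q| = |P| − |P∩Q| = 27.5 − 4.7143 = 22.79.

22.79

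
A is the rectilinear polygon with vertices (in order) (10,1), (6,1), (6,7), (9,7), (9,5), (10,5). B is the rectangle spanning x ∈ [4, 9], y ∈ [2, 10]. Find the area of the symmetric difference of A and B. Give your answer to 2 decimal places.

|A| = 22, |B| = 40, |A∩B| = 15.
|A △ B| = |A| + |B| − 2·|A∩B| = 22 + 40 − 30 = 32.00.

32.00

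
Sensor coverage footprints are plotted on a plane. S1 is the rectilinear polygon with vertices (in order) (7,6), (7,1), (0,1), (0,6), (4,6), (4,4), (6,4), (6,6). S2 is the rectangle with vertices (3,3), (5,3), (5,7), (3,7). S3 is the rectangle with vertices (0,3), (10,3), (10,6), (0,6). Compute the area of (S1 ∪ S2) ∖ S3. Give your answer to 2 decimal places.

16.00

|S1 ∪ S2| = 35.
|(S1 ∪ S2) ∩ S3| = 19.
|(S1 ∪ S2) ∖ S3| = 35 − 19 = 16.00.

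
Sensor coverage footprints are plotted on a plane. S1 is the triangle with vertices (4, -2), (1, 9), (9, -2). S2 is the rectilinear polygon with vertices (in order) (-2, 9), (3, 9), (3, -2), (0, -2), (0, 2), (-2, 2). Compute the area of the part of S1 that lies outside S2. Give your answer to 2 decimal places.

22.92

|S1| = 27.5, |S1∩S2| = 4.5833.
|S1 ∖ S2| = |S1| − |S1∩S2| = 27.5 − 4.5833 = 22.92.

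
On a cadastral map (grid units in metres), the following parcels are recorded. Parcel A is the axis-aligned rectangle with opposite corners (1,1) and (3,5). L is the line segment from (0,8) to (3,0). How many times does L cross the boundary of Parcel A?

The segment meets the boundary at (2.625,1), (1.125,5).

2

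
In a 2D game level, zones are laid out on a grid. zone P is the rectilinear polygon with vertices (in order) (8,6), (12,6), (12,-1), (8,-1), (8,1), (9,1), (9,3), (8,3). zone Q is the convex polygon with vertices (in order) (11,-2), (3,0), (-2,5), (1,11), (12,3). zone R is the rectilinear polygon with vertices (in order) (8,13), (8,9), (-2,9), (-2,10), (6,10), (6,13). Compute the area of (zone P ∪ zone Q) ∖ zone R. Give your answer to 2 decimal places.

100.97

|zone P ∪ zone Q| = 103.7818.
|(zone P ∪ zone Q) ∩ zone R| = 2.8125.
|(zone P ∪ zone Q) ∖ zone R| = 103.7818 − 2.8125 = 100.97.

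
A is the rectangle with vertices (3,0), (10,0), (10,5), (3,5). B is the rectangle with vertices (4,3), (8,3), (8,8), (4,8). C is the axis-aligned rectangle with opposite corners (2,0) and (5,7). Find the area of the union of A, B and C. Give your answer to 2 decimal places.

56.00

By inclusion–exclusion:
Individual areas: |A| = 35, |B| = 20, |C| = 21.
|A∩B|: x∈[4,8], y∈[3,5] → 4·2 = 8.
|A∩C|: x∈[3,5], y∈[0,5] → 2·5 = 10.
|B∩C|: x∈[4,5], y∈[3,7] → 1·4 = 4.
|A∩B∩C| = 2.
|A ∪ B ∪ C| = 76 − 22 + 2 = 56.00.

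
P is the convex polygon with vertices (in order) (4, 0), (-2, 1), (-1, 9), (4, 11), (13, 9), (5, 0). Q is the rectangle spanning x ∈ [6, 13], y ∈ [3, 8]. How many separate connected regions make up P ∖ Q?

1

P ∖ Q is a single connected region.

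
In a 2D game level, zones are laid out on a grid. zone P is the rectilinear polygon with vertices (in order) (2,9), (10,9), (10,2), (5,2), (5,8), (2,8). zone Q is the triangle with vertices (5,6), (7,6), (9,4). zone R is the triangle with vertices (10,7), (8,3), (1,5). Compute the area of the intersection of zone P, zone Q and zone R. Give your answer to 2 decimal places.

The intersection is the polygon with vertices (8.667,4.333), (8.6,4.2), (5.154,5.923), (5.5,6), (7,6).
By the shoelace formula its area is 1.95.

1.95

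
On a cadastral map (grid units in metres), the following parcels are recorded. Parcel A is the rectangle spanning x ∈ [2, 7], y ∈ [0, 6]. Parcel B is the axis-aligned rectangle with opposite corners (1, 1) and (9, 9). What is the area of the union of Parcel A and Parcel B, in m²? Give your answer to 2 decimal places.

69.00

By inclusion–exclusion:
Individual areas: |Parcel A| = 30, |Parcel B| = 64.
|Parcel A∩Parcel B|: x∈[2,7], y∈[1,6] → 5·5 = 25.
|Parcel A ∪ Parcel B| = 94 − 25 = 69.00.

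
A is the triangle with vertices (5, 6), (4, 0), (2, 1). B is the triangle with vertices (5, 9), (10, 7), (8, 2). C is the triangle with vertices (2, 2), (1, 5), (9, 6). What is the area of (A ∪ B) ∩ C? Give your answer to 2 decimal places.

3.10

|A ∪ B| = 21.
|(A ∪ B) ∩ C| = 3.10.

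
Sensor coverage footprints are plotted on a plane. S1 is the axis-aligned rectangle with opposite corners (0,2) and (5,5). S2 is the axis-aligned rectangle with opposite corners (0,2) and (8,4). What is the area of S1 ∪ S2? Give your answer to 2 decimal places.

By inclusion–exclusion:
Individual areas: |S1| = 15, |S2| = 16.
|S1∩S2|: x∈[0,5], y∈[2,4] → 5·2 = 10.
|S1 ∪ S2| = 31 − 10 = 21.00.

21.00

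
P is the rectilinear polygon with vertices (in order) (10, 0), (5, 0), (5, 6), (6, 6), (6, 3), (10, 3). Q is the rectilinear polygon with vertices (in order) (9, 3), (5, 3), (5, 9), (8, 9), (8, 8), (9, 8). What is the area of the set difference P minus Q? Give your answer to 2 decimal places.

|P| = 18, |P∩Q| = 3.
|P ∖ Q| = |P| − |P∩Q| = 18 − 3 = 15.00.

15.00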